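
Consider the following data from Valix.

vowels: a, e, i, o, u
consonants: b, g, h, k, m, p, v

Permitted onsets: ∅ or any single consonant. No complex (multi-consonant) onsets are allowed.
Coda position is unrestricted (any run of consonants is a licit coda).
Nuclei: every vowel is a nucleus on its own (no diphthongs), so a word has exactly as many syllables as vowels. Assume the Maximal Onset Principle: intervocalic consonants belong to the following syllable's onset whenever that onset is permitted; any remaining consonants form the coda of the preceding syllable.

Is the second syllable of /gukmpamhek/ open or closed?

Nuclei (vowels): u, a, e → 3 syllables.
/u…a/ gap (V1→V2): cluster /kmp/ — the longest permitted-onset suffix is /p/; onset = /p/, preceding coda = /km/.
/a…e/ gap (V2→V3): /mh/ — longest licit onset from the right is /h/, leaving /m/ as coda.
Result: gukm.pam.hek.
Syllable 2 is /pam/ with coda /m/, so it is closed.

closed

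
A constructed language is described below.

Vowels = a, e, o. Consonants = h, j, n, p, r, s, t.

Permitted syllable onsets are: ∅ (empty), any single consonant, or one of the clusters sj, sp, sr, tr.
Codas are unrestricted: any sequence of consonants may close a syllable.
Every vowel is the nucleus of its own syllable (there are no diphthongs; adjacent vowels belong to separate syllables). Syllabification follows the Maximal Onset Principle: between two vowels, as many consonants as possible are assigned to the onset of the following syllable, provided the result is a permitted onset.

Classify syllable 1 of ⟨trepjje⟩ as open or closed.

closed

Nuclei (vowels): e, e → 2 syllables.
V1 /e/ – V2 /e/: /pjj/ — longest licit onset from the right is /j/, leaving /pj/ as coda.
So the parse is trepj.je.
Syllable 1 is /trepj/ with coda /pj/, so it is closed.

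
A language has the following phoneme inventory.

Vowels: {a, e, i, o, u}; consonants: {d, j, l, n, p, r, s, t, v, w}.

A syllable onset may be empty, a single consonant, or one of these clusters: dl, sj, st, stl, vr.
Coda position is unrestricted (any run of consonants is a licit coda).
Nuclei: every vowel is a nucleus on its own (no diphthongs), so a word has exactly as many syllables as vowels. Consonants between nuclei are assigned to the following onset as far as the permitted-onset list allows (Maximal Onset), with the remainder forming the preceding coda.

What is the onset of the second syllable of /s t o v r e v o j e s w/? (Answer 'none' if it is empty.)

vr

Vowels present: o, e, o, e; each is a nucleus, giving 4 syllables.
Between /o/ (V1) and /e/ (V2): cluster /vr/ — /vr/ is itself a permitted onset, so the whole cluster goes right; preceding coda = ∅.
Between /e/ (V2) and /o/ (V3): /v/ is a single consonant, so it becomes the next onset.
Between /o/ (V3) and /e/ (V4): /j/ is a single consonant, so it becomes the next onset.
Result: sto.vre.vo.jesw.
Syllable 2 is /vre/: onset /vr/, nucleus /e/, coda ∅.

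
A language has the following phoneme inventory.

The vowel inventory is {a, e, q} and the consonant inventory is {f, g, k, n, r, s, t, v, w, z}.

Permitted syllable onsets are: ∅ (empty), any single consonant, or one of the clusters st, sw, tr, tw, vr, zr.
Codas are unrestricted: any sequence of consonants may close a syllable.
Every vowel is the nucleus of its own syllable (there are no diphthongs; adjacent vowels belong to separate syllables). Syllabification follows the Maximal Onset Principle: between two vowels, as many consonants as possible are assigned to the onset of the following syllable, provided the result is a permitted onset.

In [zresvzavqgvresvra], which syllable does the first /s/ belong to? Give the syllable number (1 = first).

Vowels present: e, a, q, e, a; each is a nucleus, giving 5 syllables.
Between /e/ (V1) and /a/ (V2): /svz/ splits as /sv/ + /z/ (/z/ is the longest suffix that is a licit onset).
Between /a/ (V2) and /q/ (V3): /v/ is a single consonant, so it becomes the next onset.
Between /q/ (V3) and /e/ (V4): /gvr/ splits as /g/ + /vr/ (/vr/ is the longest suffix that is a licit onset).
Between /e/ (V4) and /a/ (V5): /svr/; trying suffixes from longest down, /vr/ is the first permitted one, so coda /s/ | onset /vr/.
Result: zresv.za.vqg.vres.vra.
The first /s/ is in the coda of syllable 1 (/zresv/).

1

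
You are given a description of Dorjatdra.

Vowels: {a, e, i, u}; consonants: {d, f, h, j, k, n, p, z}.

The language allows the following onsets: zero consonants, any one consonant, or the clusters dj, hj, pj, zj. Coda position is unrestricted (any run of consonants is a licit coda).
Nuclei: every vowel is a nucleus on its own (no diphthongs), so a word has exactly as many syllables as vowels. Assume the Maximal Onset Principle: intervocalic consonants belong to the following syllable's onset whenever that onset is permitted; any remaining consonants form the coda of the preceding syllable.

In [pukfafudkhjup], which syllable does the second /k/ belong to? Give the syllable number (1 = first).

3

Nuclei (vowels): u, a, u, u → 4 syllables.
/u…a/ gap (V1→V2): /kf/ — longest licit onset from the right is /f/, leaving /k/ as coda.
/a…u/ gap (V2→V3): /f/ is a single consonant, so it becomes the next onset.
/u…u/ gap (V3→V4): cluster /dkhj/ — the longest permitted-onset suffix is /hj/; onset = /hj/, preceding coda = /dk/.
So the parse is puk.fa.fudk.hjup.
The second /k/ is in the coda of syllable 3 (/fudk/).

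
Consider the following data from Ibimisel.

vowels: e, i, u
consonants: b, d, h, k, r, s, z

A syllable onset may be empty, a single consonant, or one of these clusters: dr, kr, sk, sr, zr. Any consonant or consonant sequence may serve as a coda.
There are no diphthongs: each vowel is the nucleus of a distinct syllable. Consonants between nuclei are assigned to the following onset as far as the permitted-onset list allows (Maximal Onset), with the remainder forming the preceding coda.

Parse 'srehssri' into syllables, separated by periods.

The vowels are e, i — 2 nuclei, so 2 syllables.
Between /e/ (V1) and /i/ (V2): cluster /hssr/ — the longest permitted-onset suffix is /sr/; onset = /sr/, preceding coda = /hs/.

srehs.sri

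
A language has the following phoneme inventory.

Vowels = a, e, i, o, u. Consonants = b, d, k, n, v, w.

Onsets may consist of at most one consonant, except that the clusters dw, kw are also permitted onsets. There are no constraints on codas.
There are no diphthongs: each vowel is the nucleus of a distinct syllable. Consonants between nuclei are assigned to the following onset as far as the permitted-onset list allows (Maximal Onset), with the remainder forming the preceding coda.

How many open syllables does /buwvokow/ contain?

1

Nuclei (vowels): u, o, o → 3 syllables.
/u…o/ gap (V1→V2): /wv/ — longest licit onset from the right is /v/, leaving /w/ as coda.
/o…o/ gap (V2→V3): just /k/ — single C goes to the following onset.
Putting it together: buw.vo.kow.
Classifying each syllable: /buw/ (closed), /vo/ (open), /kow/ (closed).
Open syllables: 1.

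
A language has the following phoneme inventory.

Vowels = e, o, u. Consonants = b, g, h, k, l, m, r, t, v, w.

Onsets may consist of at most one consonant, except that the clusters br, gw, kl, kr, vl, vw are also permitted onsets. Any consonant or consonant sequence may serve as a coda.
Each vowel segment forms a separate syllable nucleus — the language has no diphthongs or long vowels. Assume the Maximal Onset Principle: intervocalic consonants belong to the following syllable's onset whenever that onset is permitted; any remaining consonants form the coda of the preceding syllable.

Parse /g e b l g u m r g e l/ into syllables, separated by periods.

gebl.gumr.gel

Nuclei (vowels): e, u, e → 3 syllables.
V1 /e/ – V2 /u/: cluster /blg/ — the longest permitted-onset suffix is /g/; onset = /g/, preceding coda = /bl/.
V2 /u/ – V3 /e/: /mrg/ — longest licit onset from the right is /g/, leaving /mr/ as coda.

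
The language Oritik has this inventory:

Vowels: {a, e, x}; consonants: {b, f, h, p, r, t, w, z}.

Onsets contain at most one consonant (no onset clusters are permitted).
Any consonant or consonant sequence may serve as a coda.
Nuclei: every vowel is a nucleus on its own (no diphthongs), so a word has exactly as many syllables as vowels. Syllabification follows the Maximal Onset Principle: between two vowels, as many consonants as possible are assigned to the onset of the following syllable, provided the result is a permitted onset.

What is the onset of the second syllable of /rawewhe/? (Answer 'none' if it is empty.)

w

Vowels present: a, e, e; each is a nucleus, giving 3 syllables.
σ1/σ2 boundary: /w/ is a single consonant, so it becomes the next onset.
σ2/σ3 boundary: /wh/; trying suffixes from longest down, /h/ is the first permitted one, so coda /w/ | onset /h/.
Result: ra.wew.he.
Syllable 2 is /wew/: onset /w/, nucleus /e/, coda /w/.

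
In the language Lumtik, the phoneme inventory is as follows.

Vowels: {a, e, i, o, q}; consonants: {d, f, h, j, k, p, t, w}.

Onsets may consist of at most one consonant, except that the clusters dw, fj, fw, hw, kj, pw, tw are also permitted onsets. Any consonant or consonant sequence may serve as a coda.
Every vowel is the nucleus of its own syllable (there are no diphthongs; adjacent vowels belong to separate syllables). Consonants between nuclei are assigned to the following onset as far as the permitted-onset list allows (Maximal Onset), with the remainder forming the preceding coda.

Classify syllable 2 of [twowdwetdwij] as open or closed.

closed

The vowels are o, e, i — 3 nuclei, so 3 syllables.
V1 /o/ – V2 /e/: /wdw/ — longest licit onset from the right is /dw/, leaving /w/ as coda.
V2 /e/ – V3 /i/: /tdw/; trying suffixes from longest down, /dw/ is the first permitted one, so coda /t/ | onset /dw/.
So the parse is twow.dwet.dwij.
Syllable 2 is /dwet/ with coda /t/, so it is closed.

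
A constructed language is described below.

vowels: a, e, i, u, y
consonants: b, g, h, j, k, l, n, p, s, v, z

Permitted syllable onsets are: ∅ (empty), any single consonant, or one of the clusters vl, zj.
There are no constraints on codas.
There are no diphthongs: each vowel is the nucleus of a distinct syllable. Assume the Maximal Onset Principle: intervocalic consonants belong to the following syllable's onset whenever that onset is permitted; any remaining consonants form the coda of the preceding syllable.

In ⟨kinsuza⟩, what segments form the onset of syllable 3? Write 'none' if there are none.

z

Vowels present: i, u, a; each is a nucleus, giving 3 syllables.
σ1/σ2 boundary: /ns/ — longest licit onset from the right is /s/, leaving /n/ as coda.
σ2/σ3 boundary: /z/ is a single consonant, so it becomes the next onset.
Putting it together: kin.su.za.
Syllable 3 is /za/: onset /z/, nucleus /a/, coda ∅.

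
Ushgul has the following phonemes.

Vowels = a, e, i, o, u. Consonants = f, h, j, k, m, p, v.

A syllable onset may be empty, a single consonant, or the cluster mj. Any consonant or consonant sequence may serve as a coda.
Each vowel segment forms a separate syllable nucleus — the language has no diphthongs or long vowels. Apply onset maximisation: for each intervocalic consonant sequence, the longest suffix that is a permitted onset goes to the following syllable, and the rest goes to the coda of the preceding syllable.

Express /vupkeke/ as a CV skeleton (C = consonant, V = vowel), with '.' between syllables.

The vowels are u, e, e — 3 nuclei, so 3 syllables.
/u…e/ gap (V1→V2): cluster /pk/ — the longest permitted-onset suffix is /k/; onset = /k/, preceding coda = /p/.
/e…e/ gap (V2→V3): /k/ is a single consonant, so it becomes the next onset.
Syllabification: vup.ke.ke.
Mapping each syllable to C/V: /vup/ → CVC, /ke/ → CV, /ke/ → CV.

CVC.CV.CV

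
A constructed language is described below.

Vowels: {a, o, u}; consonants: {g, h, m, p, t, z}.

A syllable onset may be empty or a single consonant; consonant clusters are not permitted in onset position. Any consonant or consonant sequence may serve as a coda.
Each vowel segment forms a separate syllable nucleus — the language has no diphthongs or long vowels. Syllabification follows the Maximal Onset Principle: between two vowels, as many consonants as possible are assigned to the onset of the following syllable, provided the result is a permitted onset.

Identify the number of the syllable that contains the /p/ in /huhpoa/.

Vowels present: u, o, a; each is a nucleus, giving 3 syllables.
Between /u/ (V1) and /o/ (V2): /hp/; trying suffixes from longest down, /p/ is the first permitted one, so coda /h/ | onset /p/.
Between /o/ (V2) and /a/ (V3): no consonants, so the boundary falls immediately after /o/.
So the parse is huh.po.a.
The /p/ is in the onset of syllable 2 (/po/).

2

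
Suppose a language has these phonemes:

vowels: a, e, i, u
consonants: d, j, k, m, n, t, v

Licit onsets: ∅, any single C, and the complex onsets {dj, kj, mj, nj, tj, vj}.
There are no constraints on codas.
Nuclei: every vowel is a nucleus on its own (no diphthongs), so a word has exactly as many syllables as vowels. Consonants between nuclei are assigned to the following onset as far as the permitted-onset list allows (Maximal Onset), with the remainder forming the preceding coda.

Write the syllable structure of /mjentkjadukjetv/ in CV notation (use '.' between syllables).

CCVCC.CCV.CV.CCVCC

Nuclei (vowels): e, a, u, e → 4 syllables.
Between /e/ (V1) and /a/ (V2): /ntkj/ — longest licit onset from the right is /kj/, leaving /nt/ as coda.
Between /a/ (V2) and /u/ (V3): /d/ → onset of the next syllable (single consonants are always licit onsets).
Between /u/ (V3) and /e/ (V4): /kj/ — entire cluster is a permitted onset → onset /kj/, coda ∅.
Putting it together: mjent.kja.du.kjetv.
Mapping each syllable to C/V: /mjent/ → CCVCC, /kja/ → CCV, /du/ → CV, /kjetv/ → CCVCC.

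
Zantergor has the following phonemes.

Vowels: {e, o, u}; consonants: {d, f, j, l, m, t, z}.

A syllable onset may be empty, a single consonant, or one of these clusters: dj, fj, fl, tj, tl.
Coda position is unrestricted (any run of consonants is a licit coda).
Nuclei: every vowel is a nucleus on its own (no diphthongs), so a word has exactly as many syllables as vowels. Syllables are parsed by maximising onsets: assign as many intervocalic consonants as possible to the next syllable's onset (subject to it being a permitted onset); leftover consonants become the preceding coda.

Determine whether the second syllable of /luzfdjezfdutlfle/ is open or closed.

closed

Vowels present: u, e, u, e; each is a nucleus, giving 4 syllables.
V1 /u/ – V2 /e/: /zfdj/ splits as /zf/ + /dj/ (/dj/ is the longest suffix that is a licit onset).
V2 /e/ – V3 /u/: /zfd/ splits as /zf/ + /d/ (/d/ is the longest suffix that is a licit onset).
V3 /u/ – V4 /e/: /tlfl/; trying suffixes from longest down, /fl/ is the first permitted one, so coda /tl/ | onset /fl/.
Result: luzf.djezf.dutl.fle.
Syllable 2 is /djezf/ with coda /zf/, so it is closed.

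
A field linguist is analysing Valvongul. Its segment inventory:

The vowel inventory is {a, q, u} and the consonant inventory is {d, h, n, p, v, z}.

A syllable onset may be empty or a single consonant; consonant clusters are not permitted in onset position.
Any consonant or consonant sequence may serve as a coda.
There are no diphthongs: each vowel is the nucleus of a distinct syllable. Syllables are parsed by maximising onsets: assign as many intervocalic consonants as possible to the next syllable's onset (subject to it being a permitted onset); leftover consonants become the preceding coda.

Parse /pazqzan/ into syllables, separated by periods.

pa.zq.zan

The vowels are a, q, a — 3 nuclei, so 3 syllables.
σ1/σ2 boundary: /z/ → onset of the next syllable (single consonants are always licit onsets).
σ2/σ3 boundary: /z/ is a single consonant, so it becomes the next onset.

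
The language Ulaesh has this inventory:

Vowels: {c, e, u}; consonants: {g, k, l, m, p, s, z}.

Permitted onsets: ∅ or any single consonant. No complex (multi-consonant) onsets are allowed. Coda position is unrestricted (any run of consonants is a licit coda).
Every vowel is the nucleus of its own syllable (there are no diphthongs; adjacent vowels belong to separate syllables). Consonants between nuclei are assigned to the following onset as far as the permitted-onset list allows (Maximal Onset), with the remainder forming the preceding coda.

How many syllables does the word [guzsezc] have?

Nuclei (vowels): u, e, c → 3 syllables.

3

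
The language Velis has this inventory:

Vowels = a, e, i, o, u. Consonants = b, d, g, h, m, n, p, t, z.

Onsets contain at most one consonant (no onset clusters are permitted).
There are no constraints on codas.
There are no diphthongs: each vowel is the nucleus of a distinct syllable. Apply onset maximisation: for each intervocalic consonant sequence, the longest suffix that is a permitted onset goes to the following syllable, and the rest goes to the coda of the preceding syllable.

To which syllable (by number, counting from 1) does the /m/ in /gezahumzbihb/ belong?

3

The vowels are e, a, u, i — 4 nuclei, so 4 syllables.
V1 /e/ – V2 /a/: /z/ → onset of the next syllable (single consonants are always licit onsets).
V2 /a/ – V3 /u/: /h/ is a single consonant, so it becomes the next onset.
V3 /u/ – V4 /i/: cluster /mzb/ — the longest permitted-onset suffix is /b/; onset = /b/, preceding coda = /mz/.
Putting it together: ge.za.humz.bihb.
The /m/ is in the coda of syllable 3 (/humz/).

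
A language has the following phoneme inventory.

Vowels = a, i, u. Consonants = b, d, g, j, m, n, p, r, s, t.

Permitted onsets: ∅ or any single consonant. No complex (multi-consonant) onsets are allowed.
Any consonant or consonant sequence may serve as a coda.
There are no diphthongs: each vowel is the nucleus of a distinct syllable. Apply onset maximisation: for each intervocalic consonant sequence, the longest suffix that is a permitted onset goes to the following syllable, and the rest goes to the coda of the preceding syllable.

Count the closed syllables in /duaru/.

0

Nuclei (vowels): u, a, u → 3 syllables.
V1 /u/ – V2 /a/: hiatus — the boundary sits between the two vowels.
V2 /a/ – V3 /u/: /r/ → onset of the next syllable (single consonants are always licit onsets).
Syllabification: du.a.ru.
Classifying each syllable: /du/ (open), /a/ (open), /ru/ (open).
Closed syllables: 0.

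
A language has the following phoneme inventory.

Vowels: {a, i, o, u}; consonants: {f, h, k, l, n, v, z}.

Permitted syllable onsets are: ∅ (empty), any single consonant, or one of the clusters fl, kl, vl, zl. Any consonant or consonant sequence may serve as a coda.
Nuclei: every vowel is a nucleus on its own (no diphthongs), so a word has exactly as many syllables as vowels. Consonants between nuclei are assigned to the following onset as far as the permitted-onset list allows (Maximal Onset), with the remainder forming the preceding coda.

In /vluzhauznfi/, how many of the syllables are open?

2

The vowels are u, a, u, i — 4 nuclei, so 4 syllables.
Between /u/ (V1) and /a/ (V2): /zh/ splits as /z/ + /h/ (/h/ is the longest suffix that is a licit onset).
Between /a/ (V2) and /u/ (V3): nothing intervenes; syllable break is V.V.
Between /u/ (V3) and /i/ (V4): /znf/ splits as /zn/ + /f/ (/f/ is the longest suffix that is a licit onset).
So the parse is vluz.ha.uzn.fi.
Classifying each syllable: /vluz/ (closed), /ha/ (open), /uzn/ (closed), /fi/ (open).
Open syllables: 2.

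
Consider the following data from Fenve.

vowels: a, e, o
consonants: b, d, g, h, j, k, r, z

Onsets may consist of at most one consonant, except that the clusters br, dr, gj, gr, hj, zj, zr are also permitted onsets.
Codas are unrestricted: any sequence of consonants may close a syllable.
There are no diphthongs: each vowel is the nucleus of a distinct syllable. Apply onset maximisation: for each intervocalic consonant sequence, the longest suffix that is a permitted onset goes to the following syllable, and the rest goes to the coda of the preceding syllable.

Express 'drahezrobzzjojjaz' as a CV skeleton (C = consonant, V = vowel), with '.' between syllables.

Nuclei (vowels): a, e, o, o, a → 5 syllables.
σ1/σ2 boundary: just /h/ — single C goes to the following onset.
σ2/σ3 boundary: /zr/ is a licit onset in full, so it all attaches to the next syllable.
σ3/σ4 boundary: /bzzj/ splits as /bz/ + /zj/ (/zj/ is the longest suffix that is a licit onset).
σ4/σ5 boundary: cluster /jj/ — the longest permitted-onset suffix is /j/; onset = /j/, preceding coda = /j/.
Putting it together: dra.he.zrobz.zjoj.jaz.
Mapping each syllable to C/V: /dra/ → CCV, /he/ → CV, /zrobz/ → CCVCC, /zjoj/ → CCVC, /jaz/ → CVC.

CCV.CV.CCVCC.CCVC.CVC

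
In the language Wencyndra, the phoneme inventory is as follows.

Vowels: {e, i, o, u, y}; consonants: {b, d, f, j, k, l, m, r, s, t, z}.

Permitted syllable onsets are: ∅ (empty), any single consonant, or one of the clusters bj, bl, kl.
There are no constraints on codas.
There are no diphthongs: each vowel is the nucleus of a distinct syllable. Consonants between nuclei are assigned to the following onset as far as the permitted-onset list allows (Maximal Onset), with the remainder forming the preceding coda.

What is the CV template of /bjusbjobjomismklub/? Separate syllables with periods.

Nuclei (vowels): u, o, o, i, u → 5 syllables.
σ1/σ2 boundary: /sbj/ — longest licit onset from the right is /bj/, leaving /s/ as coda.
σ2/σ3 boundary: /bj/ is a licit onset in full, so it all attaches to the next syllable.
σ3/σ4 boundary: just /m/ — single C goes to the following onset.
σ4/σ5 boundary: /smkl/ splits as /sm/ + /kl/ (/kl/ is the longest suffix that is a licit onset).
So the parse is bjus.bjo.bjo.mism.klub.
Mapping each syllable to C/V: /bjus/ → CCVC, /bjo/ → CCV, /bjo/ → CCV, /mism/ → CVCC, /klub/ → CCVC.

CCVC.CCV.CCV.CVCC.CCVC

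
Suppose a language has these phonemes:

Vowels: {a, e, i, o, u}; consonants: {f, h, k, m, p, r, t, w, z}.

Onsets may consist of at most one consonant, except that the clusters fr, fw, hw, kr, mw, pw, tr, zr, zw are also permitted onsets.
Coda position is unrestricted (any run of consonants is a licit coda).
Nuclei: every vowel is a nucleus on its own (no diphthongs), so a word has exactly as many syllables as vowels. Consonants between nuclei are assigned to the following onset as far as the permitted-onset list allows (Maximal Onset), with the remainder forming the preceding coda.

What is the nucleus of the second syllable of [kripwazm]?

a

Vowels present: i, a; each is a nucleus, giving 2 syllables.
The second nucleus (vowel 2 from the left) is /a/.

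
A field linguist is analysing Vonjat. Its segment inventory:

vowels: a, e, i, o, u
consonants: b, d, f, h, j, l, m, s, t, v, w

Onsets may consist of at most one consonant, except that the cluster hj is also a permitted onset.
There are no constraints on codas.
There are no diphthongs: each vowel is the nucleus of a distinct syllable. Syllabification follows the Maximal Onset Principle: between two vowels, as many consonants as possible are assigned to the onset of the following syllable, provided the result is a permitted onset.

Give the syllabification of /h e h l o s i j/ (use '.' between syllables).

Vowels present: e, o, i; each is a nucleus, giving 3 syllables.
σ1/σ2 boundary: cluster /hl/ — the longest permitted-onset suffix is /l/; onset = /l/, preceding coda = /h/.
σ2/σ3 boundary: /s/ is a single consonant, so it becomes the next onset.

heh.lo.sij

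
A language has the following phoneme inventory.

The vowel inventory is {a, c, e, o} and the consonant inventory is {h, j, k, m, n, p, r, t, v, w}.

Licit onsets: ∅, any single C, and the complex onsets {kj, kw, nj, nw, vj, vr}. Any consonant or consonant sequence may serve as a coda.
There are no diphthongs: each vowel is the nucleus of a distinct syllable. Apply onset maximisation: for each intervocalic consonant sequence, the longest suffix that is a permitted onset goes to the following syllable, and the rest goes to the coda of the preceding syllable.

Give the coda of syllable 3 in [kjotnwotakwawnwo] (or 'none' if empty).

none

Nuclei (vowels): o, o, a, a, o → 5 syllables.
V1 /o/ – V2 /o/: /tnw/ — longest licit onset from the right is /nw/, leaving /t/ as coda.
V2 /o/ – V3 /a/: just /t/ — single C goes to the following onset.
V3 /a/ – V4 /a/: cluster /kw/ — /kw/ is itself a permitted onset, so the whole cluster goes right; preceding coda = ∅.
V4 /a/ – V5 /o/: /wnw/ — longest licit onset from the right is /nw/, leaving /w/ as coda.
So the parse is kjot.nwo.ta.kwaw.nwo.
Syllable 3 is /ta/: onset /t/, nucleus /a/, coda ∅.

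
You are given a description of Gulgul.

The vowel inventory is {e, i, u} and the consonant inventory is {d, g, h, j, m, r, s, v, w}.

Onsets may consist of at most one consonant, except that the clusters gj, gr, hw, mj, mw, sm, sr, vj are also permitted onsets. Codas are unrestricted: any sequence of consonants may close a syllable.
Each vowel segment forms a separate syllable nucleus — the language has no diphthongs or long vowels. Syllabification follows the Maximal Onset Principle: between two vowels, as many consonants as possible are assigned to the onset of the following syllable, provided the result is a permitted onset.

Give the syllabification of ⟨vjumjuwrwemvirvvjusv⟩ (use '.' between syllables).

vju.mjuwr.wem.virv.vjusv

Vowels present: u, u, e, i, u; each is a nucleus, giving 5 syllables.
Between /u/ (V1) and /u/ (V2): /mj/ is a licit onset in full, so it all attaches to the next syllable.
Between /u/ (V2) and /e/ (V3): /wrw/ splits as /wr/ + /w/ (/w/ is the longest suffix that is a licit onset).
Between /e/ (V3) and /i/ (V4): /mv/ splits as /m/ + /v/ (/v/ is the longest suffix that is a licit onset).
Between /i/ (V4) and /u/ (V5): /rvvj/ splits as /rv/ + /vj/ (/vj/ is the longest suffix that is a licit onset).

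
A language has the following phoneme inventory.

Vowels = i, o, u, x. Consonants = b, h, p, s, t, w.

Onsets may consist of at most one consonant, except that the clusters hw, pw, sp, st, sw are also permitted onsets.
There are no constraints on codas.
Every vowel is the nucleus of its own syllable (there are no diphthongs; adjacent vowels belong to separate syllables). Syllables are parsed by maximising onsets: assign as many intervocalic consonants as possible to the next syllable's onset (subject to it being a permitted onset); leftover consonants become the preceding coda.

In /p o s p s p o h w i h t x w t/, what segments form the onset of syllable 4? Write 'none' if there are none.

t

Nuclei (vowels): o, o, i, x → 4 syllables.
V1 /o/ – V2 /o/: /spsp/ — longest licit onset from the right is /sp/, leaving /sp/ as coda.
V2 /o/ – V3 /i/: /hw/ — entire cluster is a permitted onset → onset /hw/, coda ∅.
V3 /i/ – V4 /x/: /ht/; trying suffixes from longest down, /t/ is the first permitted one, so coda /h/ | onset /t/.
Putting it together: posp.spo.hwih.txwt.
Syllable 4 is /txwt/: onset /t/, nucleus /x/, coda /wt/.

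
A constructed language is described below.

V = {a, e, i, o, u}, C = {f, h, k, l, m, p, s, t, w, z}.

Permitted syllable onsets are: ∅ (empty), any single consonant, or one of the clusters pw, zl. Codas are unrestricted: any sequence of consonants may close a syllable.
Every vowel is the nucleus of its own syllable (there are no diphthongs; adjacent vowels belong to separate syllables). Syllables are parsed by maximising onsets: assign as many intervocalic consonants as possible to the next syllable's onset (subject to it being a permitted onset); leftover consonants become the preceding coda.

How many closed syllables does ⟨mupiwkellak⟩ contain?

Vowels present: u, i, e, a; each is a nucleus, giving 4 syllables.
Between /u/ (V1) and /i/ (V2): /p/ is a single consonant, so it becomes the next onset.
Between /i/ (V2) and /e/ (V3): /wk/ — longest licit onset from the right is /k/, leaving /w/ as coda.
Between /e/ (V3) and /a/ (V4): /ll/; trying suffixes from longest down, /l/ is the first permitted one, so coda /l/ | onset /l/.
So the parse is mu.piw.kel.lak.
Classifying each syllable: /mu/ (open), /piw/ (closed), /kel/ (closed), /lak/ (closed).
Closed syllables: 3.

3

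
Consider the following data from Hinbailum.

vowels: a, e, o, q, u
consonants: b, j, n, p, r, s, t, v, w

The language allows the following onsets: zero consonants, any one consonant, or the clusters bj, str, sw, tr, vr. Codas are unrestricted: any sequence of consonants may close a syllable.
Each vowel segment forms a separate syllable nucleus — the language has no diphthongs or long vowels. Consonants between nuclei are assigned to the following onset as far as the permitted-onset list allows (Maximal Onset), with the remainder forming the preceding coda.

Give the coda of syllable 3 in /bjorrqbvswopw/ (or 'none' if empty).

pw

The vowels are o, q, o — 3 nuclei, so 3 syllables.
V1 /o/ – V2 /q/: /rr/ splits as /r/ + /r/ (/r/ is the longest suffix that is a licit onset).
V2 /q/ – V3 /o/: /bvsw/ splits as /bv/ + /sw/ (/sw/ is the longest suffix that is a licit onset).
Result: bjor.rqbv.swopw.
Syllable 3 is /swopw/: onset /sw/, nucleus /o/, coda /pw/.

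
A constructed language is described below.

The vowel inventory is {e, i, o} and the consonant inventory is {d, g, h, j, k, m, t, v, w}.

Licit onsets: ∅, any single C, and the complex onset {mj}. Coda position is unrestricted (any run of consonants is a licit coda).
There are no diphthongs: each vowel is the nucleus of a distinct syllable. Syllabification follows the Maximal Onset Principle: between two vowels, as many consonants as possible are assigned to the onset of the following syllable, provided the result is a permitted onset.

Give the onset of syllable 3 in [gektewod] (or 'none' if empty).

Vowels present: e, e, o; each is a nucleus, giving 3 syllables.
/e…e/ gap (V1→V2): cluster /kt/ — the longest permitted-onset suffix is /t/; onset = /t/, preceding coda = /k/.
/e…o/ gap (V2→V3): just /w/ — single C goes to the following onset.
Result: gek.te.wod.
Syllable 3 is /wod/: onset /w/, nucleus /o/, coda /d/.

w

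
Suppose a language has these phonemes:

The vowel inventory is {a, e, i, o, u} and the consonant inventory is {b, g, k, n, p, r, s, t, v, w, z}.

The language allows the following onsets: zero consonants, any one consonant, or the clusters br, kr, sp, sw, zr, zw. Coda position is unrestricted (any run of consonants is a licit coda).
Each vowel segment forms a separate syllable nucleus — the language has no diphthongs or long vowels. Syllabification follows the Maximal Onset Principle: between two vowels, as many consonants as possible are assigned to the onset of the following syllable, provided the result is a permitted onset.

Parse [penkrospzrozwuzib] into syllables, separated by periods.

Nuclei (vowels): e, o, o, u, i → 5 syllables.
V1 /e/ – V2 /o/: cluster /nkr/ — the longest permitted-onset suffix is /kr/; onset = /kr/, preceding coda = /n/.
V2 /o/ – V3 /o/: cluster /spzr/ — the longest permitted-onset suffix is /zr/; onset = /zr/, preceding coda = /sp/.
V3 /o/ – V4 /u/: /zw/ — entire cluster is a permitted onset → onset /zw/, coda ∅.
V4 /u/ – V5 /i/: /z/ → onset of the next syllable (single consonants are always licit onsets).

pen.krosp.zro.zwu.zib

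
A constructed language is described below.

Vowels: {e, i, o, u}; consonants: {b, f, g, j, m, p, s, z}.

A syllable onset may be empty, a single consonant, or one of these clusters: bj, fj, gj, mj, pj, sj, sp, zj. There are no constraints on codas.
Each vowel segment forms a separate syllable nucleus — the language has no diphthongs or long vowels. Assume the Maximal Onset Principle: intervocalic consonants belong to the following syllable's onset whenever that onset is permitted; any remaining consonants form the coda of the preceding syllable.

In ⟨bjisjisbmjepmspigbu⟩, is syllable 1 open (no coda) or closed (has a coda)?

Vowels present: i, i, e, i, u; each is a nucleus, giving 5 syllables.
Between /i/ (V1) and /i/ (V2): /sj/ — entire cluster is a permitted onset → onset /sj/, coda ∅.
Between /i/ (V2) and /e/ (V3): /sbmj/ — longest licit onset from the right is /mj/, leaving /sb/ as coda.
Between /e/ (V3) and /i/ (V4): /pmsp/ splits as /pm/ + /sp/ (/sp/ is the longest suffix that is a licit onset).
Between /i/ (V4) and /u/ (V5): /gb/; trying suffixes from longest down, /b/ is the first permitted one, so coda /g/ | onset /b/.
So the parse is bji.sjisb.mjepm.spig.bu.
Syllable 1 is /bji/; it ends in its nucleus with no coda, so it is open.

open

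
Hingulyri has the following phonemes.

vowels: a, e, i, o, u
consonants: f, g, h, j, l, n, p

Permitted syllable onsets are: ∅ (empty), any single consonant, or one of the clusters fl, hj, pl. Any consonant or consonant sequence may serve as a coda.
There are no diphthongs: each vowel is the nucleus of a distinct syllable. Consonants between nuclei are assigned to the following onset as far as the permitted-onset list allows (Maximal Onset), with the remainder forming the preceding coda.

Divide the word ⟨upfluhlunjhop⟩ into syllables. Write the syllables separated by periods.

Vowels present: u, u, u, o; each is a nucleus, giving 4 syllables.
σ1/σ2 boundary: /pfl/; trying suffixes from longest down, /fl/ is the first permitted one, so coda /p/ | onset /fl/.
σ2/σ3 boundary: /hl/; trying suffixes from longest down, /l/ is the first permitted one, so coda /h/ | onset /l/.
σ3/σ4 boundary: /njh/ — longest licit onset from the right is /h/, leaving /nj/ as coda.

up.fluh.lunj.hop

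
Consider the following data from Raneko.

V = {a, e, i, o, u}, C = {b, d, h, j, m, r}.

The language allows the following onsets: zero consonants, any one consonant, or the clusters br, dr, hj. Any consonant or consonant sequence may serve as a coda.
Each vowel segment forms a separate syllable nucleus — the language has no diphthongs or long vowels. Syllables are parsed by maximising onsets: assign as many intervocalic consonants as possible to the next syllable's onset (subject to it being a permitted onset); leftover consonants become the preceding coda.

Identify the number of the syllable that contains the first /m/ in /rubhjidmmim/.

2

Nuclei (vowels): u, i, i → 3 syllables.
V1 /u/ – V2 /i/: /bhj/; trying suffixes from longest down, /hj/ is the first permitted one, so coda /b/ | onset /hj/.
V2 /i/ – V3 /i/: cluster /dmm/ — the longest permitted-onset suffix is /m/; onset = /m/, preceding coda = /dm/.
Syllabification: rub.hjidm.mim.
The first /m/ is in the coda of syllable 2 (/hjidm/).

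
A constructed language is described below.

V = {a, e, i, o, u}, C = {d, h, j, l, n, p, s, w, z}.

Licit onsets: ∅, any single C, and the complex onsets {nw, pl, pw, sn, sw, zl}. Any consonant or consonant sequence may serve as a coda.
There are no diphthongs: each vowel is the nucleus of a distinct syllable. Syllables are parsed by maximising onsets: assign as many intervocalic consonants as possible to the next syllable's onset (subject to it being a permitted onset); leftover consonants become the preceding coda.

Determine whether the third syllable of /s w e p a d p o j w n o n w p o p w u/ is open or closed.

Vowels present: e, a, o, o, o, u; each is a nucleus, giving 6 syllables.
σ1/σ2 boundary: /p/ → onset of the next syllable (single consonants are always licit onsets).
σ2/σ3 boundary: /dp/; trying suffixes from longest down, /p/ is the first permitted one, so coda /d/ | onset /p/.
σ3/σ4 boundary: /jwn/ splits as /jw/ + /n/ (/n/ is the longest suffix that is a licit onset).
σ4/σ5 boundary: cluster /nwp/ — the longest permitted-onset suffix is /p/; onset = /p/, preceding coda = /nw/.
σ5/σ6 boundary: /pw/ — entire cluster is a permitted onset → onset /pw/, coda ∅.
Syllabification: swe.pad.pojw.nonw.po.pwu.
Syllable 3 is /pojw/ with coda /jw/, so it is closed.

closed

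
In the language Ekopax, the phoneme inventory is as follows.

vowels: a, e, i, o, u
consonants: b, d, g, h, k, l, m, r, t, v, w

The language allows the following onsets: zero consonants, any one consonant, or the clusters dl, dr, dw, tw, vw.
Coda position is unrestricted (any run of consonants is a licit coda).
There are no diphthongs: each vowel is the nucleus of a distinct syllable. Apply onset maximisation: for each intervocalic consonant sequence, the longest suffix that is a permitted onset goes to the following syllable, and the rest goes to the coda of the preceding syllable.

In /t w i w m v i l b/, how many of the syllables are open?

0

The vowels are i, i — 2 nuclei, so 2 syllables.
V1 /i/ – V2 /i/: cluster /wmv/ — the longest permitted-onset suffix is /v/; onset = /v/, preceding coda = /wm/.
Result: twiwm.vilb.
Classifying each syllable: /twiwm/ (closed), /vilb/ (closed).
Open syllables: 0.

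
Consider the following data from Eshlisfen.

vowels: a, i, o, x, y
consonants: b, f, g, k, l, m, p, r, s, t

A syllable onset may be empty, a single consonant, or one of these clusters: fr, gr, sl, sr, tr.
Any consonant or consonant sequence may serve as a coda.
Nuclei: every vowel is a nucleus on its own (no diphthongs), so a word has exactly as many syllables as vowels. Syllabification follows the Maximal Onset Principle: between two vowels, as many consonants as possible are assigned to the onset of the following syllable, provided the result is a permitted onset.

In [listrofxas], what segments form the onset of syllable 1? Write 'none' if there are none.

The vowels are i, o, x, a — 4 nuclei, so 4 syllables.
Between /i/ (V1) and /o/ (V2): /str/ splits as /s/ + /tr/ (/tr/ is the longest suffix that is a licit onset).
Between /o/ (V2) and /x/ (V3): /f/ is a single consonant, so it becomes the next onset.
Between /x/ (V3) and /a/ (V4): nothing intervenes; syllable break is V.V.
Result: lis.tro.fx.as.
Syllable 1 is /lis/: onset /l/, nucleus /i/, coda /s/.

l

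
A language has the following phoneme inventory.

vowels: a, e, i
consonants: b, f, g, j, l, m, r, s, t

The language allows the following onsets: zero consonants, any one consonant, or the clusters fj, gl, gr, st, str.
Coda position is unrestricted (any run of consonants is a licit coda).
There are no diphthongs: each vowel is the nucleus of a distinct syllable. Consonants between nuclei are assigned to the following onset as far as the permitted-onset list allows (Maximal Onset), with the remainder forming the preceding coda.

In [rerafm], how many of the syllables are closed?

Vowels present: e, a; each is a nucleus, giving 2 syllables.
Between /e/ (V1) and /a/ (V2): just /r/ — single C goes to the following onset.
Syllabification: re.rafm.
Classifying each syllable: /re/ (open), /rafm/ (closed).
Closed syllables: 1.

1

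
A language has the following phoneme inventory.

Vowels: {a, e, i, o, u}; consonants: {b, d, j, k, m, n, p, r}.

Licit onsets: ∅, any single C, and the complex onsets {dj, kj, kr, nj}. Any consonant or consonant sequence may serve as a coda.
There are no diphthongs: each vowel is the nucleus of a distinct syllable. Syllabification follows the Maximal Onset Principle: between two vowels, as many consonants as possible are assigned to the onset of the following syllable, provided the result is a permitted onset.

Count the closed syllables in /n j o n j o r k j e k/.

2

Vowels present: o, o, e; each is a nucleus, giving 3 syllables.
Between /o/ (V1) and /o/ (V2): /nj/ is a licit onset in full, so it all attaches to the next syllable.
Between /o/ (V2) and /e/ (V3): /rkj/ splits as /r/ + /kj/ (/kj/ is the longest suffix that is a licit onset).
Result: njo.njor.kjek.
Classifying each syllable: /njo/ (open), /njor/ (closed), /kjek/ (closed).
Closed syllables: 2.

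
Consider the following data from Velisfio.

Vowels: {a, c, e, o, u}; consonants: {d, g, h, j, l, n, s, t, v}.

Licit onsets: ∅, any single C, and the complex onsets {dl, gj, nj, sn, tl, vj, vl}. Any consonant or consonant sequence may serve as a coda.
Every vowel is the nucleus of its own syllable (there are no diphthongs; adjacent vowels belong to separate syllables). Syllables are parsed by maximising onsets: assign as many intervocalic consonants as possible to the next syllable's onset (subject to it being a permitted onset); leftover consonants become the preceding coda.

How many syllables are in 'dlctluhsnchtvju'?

4

The vowels are c, u, c, u — 4 nuclei, so 4 syllables.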